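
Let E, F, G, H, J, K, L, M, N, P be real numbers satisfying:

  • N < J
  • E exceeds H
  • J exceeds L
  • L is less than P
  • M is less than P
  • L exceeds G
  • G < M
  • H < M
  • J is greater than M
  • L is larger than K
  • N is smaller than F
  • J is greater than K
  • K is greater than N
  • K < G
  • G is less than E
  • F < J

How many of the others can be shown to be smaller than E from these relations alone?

4

The elements the relations force below E are H, N, K, G — no chain reaches any other.
That is 4.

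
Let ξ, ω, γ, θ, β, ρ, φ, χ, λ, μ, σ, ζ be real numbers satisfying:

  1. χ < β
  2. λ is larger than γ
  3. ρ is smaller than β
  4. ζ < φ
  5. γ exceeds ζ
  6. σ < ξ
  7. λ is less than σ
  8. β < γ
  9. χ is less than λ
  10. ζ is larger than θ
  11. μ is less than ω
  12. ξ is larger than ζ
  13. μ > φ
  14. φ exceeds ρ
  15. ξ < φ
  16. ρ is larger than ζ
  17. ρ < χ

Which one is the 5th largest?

σ

Piecing the relations together gives one ordering: θ < ζ < ρ < χ < β < γ < λ < σ < ξ < φ < μ < ω.
Counting 5 from the largest end gives σ.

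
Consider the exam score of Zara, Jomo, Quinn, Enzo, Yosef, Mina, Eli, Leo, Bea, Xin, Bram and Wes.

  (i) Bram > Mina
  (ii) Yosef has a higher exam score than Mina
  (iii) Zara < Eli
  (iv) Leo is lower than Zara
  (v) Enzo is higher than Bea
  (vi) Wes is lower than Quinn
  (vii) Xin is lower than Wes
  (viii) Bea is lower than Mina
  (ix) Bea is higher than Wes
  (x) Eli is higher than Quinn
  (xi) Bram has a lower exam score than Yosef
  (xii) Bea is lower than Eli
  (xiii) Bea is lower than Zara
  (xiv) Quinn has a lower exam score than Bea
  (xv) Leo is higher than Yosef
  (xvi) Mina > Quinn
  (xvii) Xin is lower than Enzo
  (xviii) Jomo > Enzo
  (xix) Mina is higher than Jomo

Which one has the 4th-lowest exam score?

Bea

Piecing the relations together gives one ordering: Xin < Wes < Quinn < Bea < Enzo < Jomo < Mina < Bram < Yosef < Leo < Zara < Eli.
The 4th smallest is Bea.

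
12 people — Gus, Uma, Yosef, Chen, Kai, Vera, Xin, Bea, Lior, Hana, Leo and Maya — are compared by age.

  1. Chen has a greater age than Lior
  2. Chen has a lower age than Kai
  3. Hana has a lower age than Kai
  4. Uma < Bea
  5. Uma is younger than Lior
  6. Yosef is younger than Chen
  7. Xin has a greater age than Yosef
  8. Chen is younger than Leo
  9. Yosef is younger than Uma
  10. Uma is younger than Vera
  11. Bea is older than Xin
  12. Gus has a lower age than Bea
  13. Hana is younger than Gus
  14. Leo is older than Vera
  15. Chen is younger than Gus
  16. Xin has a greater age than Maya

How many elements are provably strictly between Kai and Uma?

2

The relations place Uma below Kai. An element lies strictly between them when it is forced above Uma and also forced below Kai.
Above Uma: {Lior, Vera, Chen, Gus, Leo, Bea}. Below Kai: {Yosef, Lior, Hana, Chen}.
Intersection: {Lior, Chen} — 2.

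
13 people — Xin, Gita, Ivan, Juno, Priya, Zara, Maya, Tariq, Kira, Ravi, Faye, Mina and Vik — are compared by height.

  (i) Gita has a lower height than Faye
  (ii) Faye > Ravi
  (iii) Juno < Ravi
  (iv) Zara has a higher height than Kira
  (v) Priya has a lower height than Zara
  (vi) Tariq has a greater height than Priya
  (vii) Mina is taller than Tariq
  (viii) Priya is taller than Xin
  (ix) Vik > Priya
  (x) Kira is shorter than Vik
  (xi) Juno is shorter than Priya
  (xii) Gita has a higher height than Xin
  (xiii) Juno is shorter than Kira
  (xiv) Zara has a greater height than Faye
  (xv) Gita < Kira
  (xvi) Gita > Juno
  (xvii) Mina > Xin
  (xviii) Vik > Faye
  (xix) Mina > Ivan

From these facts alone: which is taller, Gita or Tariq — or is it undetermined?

Following every chain through Gita: above Gita we get Faye, Kira, Zara, Vik; below Gita we get Juno, Xin.
Tariq is not reached, and no chain runs the other way from Tariq to Gita.
So the given relations leave the order of Gita and Tariq undetermined.

undetermined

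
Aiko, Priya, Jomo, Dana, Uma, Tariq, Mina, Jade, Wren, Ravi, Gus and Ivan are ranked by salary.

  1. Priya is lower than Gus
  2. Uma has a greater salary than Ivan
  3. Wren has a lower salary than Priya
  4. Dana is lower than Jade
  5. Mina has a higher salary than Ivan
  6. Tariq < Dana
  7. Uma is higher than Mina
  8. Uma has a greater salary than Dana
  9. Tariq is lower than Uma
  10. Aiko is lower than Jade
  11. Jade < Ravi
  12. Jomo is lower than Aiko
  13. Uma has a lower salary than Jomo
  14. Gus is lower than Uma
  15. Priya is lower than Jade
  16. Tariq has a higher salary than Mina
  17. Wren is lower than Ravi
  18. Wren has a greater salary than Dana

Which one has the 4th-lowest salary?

The consecutive relations fix a unique order: Ivan < Mina < Tariq < Dana < Wren < Priya < Gus < Uma < Jomo < Aiko < Jade < Ravi.
The 4th smallest is Dana.

Dana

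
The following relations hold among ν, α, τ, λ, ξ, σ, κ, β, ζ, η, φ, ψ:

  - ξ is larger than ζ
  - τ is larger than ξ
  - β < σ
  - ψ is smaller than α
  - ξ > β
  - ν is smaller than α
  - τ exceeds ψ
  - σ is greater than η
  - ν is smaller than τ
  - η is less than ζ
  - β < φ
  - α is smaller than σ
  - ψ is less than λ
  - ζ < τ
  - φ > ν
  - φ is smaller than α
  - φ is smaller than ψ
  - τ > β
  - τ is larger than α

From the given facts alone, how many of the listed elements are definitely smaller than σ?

From σ the given relations immediately reach η, β, α.
From those, ν, φ, ψ — 6 in total.
No other element is forced below σ by the given relations, so the count is 6.

6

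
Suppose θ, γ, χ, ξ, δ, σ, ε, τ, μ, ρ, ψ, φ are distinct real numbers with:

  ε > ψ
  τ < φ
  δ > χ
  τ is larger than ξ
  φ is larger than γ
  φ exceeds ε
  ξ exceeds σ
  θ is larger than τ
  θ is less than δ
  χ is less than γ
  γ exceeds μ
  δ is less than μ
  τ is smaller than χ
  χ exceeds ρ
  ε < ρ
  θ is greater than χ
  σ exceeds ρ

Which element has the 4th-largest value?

Piecing the relations together gives one ordering: ψ < ε < ρ < σ < ξ < τ < χ < θ < δ < μ < γ < φ.
The 4th largest is δ.

δ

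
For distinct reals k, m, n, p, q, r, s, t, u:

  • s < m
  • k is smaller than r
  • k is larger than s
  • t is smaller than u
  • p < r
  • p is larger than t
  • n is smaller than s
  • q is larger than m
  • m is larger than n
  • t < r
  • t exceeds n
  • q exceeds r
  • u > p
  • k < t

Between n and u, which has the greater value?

u

Chaining the given relations: n < s < k < t < p < u.
So n < u; u is the larger of the two.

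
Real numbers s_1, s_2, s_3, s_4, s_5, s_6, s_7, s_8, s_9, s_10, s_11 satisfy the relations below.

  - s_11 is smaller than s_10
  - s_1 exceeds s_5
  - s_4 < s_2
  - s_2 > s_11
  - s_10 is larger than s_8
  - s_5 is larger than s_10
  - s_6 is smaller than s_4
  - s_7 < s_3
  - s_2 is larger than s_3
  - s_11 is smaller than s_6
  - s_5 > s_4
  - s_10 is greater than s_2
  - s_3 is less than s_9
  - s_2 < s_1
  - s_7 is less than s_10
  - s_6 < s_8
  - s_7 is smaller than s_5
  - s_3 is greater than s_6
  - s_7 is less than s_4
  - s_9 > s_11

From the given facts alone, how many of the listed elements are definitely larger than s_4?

From s_4 the given relations immediately reach s_2, s_5.
From those, s_10, s_1 — 4 in total.
Nothing else is reachable above s_4; 4 in all.

4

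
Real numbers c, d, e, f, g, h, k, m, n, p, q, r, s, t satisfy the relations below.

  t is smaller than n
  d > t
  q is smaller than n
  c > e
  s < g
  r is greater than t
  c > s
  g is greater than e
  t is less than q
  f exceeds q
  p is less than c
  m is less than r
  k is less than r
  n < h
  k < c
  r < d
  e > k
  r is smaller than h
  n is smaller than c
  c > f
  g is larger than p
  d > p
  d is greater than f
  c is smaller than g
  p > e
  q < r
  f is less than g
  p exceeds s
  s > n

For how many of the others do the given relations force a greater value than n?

6

The elements the relations force above n are s, p, d, c, g, h — no chain reaches any other.
That is 6.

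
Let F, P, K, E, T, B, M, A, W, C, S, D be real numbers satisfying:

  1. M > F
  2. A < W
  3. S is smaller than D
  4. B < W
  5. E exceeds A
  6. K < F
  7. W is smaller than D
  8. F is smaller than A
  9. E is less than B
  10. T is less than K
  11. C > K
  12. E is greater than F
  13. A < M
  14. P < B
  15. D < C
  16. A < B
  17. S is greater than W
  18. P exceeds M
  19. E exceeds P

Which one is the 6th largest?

E

Piecing the relations together gives one ordering: T < K < F < A < M < P < E < B < W < S < D < C.
Counting 6 from the largest end gives E.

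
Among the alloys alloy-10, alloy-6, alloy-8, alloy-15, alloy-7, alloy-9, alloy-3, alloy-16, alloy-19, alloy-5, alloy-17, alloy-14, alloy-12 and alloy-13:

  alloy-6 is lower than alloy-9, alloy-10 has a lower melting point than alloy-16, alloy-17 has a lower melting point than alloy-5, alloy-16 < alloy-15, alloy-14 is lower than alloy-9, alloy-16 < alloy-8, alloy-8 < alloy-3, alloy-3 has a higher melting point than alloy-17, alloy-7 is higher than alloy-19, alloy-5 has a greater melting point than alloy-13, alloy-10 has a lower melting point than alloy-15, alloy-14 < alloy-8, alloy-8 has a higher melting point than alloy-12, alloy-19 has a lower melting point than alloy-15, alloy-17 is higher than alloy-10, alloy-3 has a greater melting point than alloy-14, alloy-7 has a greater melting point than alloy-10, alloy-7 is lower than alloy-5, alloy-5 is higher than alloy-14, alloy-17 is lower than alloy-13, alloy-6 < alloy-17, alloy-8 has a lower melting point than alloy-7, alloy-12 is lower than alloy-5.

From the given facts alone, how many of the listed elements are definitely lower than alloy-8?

4

Directly below alloy-8: alloy-12, alloy-16, alloy-14.
One step further: alloy-10 (4 so far).
No other element is forced below alloy-8 by the given relations, so the count is 4.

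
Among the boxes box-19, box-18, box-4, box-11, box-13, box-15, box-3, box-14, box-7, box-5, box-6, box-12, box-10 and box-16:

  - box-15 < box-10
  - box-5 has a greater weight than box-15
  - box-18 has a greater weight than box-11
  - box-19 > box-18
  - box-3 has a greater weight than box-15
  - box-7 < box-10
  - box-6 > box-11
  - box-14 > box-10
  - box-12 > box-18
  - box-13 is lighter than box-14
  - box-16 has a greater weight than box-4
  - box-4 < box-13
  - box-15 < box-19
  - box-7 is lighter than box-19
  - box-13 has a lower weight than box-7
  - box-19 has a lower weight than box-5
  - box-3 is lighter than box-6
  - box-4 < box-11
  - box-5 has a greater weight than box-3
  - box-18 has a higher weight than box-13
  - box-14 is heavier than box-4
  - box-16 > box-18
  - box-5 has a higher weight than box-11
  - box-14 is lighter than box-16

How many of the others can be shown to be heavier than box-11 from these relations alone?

6

The elements the relations force above box-11 are box-18, box-19, box-16, box-6, box-12, box-5 — no chain reaches any other.
That is 6.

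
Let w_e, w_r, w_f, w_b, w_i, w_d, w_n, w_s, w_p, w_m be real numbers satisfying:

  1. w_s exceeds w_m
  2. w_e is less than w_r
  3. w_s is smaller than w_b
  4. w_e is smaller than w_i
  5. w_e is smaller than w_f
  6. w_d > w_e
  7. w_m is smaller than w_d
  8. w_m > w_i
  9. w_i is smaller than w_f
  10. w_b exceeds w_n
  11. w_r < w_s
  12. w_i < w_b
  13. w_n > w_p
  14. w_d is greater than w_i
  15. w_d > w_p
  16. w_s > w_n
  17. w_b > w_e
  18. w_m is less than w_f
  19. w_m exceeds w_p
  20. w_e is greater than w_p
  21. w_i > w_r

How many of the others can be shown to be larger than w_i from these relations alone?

5

From w_i the given relations immediately reach w_m, w_f, w_d, w_b.
From those, w_s — 5 in total.
No other element is forced above w_i by the given relations, so the count is 5.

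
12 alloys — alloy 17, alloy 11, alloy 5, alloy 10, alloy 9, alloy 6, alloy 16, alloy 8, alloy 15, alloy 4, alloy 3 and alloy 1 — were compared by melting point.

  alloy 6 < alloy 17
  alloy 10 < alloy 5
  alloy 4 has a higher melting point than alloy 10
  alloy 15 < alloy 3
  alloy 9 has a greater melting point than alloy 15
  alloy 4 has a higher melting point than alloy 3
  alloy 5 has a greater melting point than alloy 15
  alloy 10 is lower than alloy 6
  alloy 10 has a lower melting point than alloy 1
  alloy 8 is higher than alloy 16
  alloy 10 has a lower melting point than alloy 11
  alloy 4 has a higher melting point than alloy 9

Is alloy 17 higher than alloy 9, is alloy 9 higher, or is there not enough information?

Following every chain through alloy 17: below alloy 17 we get alloy 10, alloy 6.
alloy 9 is not reached, and no chain runs the other way from alloy 9 to alloy 17.
So the given relations leave the order of alloy 17 and alloy 9 undetermined.

undetermined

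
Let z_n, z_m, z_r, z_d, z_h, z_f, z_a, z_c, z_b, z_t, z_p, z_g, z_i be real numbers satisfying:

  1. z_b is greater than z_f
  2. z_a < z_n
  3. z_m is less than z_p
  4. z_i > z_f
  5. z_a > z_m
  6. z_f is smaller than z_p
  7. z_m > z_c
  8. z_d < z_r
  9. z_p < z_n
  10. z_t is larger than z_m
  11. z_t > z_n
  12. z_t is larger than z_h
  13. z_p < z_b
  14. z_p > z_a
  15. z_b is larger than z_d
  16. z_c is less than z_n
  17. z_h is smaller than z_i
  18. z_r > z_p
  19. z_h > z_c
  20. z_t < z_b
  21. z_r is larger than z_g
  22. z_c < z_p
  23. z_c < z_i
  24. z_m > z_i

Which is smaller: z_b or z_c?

z_c

Link the given pairs in sequence: z_c < z_h; z_h < z_i; z_i < z_m; z_m < z_a; z_a < z_p; z_p < z_n; z_n < z_t; z_t < z_b.
Together: z_c < z_h < z_i < z_m < z_a < z_p < z_n < z_t < z_b.
So z_c < z_b; z_c is the smaller of the two.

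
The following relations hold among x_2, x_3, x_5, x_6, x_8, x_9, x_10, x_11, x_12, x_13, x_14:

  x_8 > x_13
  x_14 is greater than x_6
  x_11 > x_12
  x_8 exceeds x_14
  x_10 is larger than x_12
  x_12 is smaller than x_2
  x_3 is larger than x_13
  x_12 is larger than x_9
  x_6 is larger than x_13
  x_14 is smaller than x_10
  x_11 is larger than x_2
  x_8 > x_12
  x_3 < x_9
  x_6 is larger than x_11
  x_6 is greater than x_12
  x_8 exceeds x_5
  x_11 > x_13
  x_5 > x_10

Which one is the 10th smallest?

The consecutive relations fix a unique order: x_13 < x_3 < x_9 < x_12 < x_2 < x_11 < x_6 < x_14 < x_10 < x_5 < x_8.
The 10th smallest is x_5.

x_5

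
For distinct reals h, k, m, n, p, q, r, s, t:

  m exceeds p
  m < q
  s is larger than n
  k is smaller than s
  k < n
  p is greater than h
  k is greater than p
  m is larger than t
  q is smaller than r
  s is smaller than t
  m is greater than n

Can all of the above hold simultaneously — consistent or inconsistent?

consistent

The single ordering h < p < k < n < s < t < m < q < r satisfies every listed relation, so no contradiction arises.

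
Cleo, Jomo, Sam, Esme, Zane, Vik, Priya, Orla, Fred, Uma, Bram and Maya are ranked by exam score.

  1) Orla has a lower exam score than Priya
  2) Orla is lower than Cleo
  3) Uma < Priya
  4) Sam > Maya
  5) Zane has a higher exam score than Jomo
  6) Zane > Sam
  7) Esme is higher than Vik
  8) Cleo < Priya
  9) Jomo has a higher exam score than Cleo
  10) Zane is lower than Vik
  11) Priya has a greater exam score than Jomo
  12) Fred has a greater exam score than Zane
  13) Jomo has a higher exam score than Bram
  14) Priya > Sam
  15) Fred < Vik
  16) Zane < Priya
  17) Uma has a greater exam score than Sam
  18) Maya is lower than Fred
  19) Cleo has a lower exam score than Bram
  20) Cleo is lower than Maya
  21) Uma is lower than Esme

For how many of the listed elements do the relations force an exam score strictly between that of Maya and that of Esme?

The relations place Maya below Esme. An element lies strictly between them when it is forced above Maya and also forced below Esme.
Above Maya: {Sam, Zane, Uma, Fred, Vik, Priya}. Below Esme: {Orla, Cleo, Bram, Jomo, Sam, Zane, Uma, Fred, Vik}.
Intersection: {Sam, Zane, Uma, Fred, Vik} — 5.

5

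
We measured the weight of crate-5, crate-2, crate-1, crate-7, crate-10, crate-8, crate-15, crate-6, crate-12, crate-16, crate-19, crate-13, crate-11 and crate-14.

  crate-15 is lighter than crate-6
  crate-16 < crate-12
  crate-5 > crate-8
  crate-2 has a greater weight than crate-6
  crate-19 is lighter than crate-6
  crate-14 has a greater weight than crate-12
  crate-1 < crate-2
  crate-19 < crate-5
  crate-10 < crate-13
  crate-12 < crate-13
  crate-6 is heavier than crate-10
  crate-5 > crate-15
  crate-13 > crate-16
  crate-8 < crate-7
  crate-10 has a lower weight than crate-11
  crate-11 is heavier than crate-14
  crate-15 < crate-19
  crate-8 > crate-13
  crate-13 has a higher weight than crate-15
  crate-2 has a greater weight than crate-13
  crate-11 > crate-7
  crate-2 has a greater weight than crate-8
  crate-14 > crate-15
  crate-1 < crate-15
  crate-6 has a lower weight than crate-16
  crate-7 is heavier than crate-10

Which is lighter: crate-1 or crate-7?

Following the relations from crate-1: crate-1 < crate-15 < crate-19 < crate-6 < crate-16 < crate-12 < crate-13 < crate-8 < crate-7.
So crate-1 < crate-7; crate-1 is the lighter of the two.

crate-1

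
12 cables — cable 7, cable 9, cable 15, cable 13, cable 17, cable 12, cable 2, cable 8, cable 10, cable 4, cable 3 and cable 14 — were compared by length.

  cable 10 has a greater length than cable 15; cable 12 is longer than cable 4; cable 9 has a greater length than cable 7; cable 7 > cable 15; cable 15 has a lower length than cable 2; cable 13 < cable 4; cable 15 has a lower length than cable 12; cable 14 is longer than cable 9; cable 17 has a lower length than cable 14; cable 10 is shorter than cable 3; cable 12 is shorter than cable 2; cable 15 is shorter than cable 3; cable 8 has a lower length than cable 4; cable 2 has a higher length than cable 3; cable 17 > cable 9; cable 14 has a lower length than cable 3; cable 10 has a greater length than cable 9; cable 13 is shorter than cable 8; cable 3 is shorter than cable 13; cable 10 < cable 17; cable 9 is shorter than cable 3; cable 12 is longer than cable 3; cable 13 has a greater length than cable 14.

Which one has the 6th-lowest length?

cable 14

Piecing the relations together gives one ordering: cable 15 < cable 7 < cable 9 < cable 10 < cable 17 < cable 14 < cable 3 < cable 13 < cable 8 < cable 4 < cable 12 < cable 2.
The 6th smallest is cable 14.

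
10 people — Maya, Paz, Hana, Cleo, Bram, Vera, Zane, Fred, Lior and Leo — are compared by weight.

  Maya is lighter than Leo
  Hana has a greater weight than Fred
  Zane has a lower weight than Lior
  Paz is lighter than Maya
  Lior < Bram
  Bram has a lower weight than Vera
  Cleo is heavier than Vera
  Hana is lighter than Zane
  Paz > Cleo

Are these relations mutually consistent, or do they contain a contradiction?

The single ordering Fred < Hana < Zane < Lior < Bram < Vera < Cleo < Paz < Maya < Leo satisfies every listed relation, so no contradiction arises.

consistent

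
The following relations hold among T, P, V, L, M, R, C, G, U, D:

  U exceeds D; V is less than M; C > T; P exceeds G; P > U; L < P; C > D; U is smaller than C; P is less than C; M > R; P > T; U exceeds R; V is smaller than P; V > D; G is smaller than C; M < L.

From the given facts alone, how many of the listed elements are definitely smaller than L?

4

Directly below L: M.
One step further: R, V (3 so far).
One step further: D (4 so far).
No other element is forced below L by the given relations, so the count is 4.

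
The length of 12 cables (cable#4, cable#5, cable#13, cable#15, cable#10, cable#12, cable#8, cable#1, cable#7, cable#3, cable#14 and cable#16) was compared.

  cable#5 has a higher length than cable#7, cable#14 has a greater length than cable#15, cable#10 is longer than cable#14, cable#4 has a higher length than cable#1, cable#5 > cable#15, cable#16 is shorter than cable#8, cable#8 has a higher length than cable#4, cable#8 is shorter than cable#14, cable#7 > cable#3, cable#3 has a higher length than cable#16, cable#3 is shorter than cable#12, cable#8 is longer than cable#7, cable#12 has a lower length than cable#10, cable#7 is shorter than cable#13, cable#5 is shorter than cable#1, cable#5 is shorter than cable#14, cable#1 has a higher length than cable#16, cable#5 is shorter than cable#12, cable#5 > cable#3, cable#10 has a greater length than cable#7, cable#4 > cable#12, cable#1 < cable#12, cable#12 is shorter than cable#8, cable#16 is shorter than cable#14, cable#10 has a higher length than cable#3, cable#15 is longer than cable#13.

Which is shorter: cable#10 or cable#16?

Following the relations from cable#16: cable#16 < cable#3 < cable#7 < cable#13 < cable#15 < cable#5 < cable#1 < cable#12 < cable#4 < cable#8 < cable#14 < cable#10.
So cable#16 < cable#10; cable#16 is the shorter of the two.

cable#16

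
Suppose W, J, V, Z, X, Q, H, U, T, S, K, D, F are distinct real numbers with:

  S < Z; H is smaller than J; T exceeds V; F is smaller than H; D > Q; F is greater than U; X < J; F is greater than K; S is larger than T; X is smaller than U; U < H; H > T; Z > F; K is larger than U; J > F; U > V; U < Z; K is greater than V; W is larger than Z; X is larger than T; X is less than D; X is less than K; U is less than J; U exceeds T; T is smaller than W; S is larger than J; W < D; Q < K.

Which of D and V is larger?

Link the given pairs in sequence: V < T; T < X; X < U; U < K; K < F; F < H; H < J; J < S; S < Z; Z < W; W < D.
Together: V < T < X < U < K < F < H < J < S < Z < W < D.
So V < D; D is the larger of the two.

D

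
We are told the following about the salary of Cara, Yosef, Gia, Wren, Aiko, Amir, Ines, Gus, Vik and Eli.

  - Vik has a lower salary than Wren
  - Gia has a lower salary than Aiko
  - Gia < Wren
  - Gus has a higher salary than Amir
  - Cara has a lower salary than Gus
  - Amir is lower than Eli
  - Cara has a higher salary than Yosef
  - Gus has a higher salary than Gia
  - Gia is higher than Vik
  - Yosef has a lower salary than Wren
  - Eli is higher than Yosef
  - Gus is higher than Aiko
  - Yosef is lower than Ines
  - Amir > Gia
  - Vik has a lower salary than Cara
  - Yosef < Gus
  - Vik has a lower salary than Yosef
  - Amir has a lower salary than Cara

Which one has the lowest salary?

Gia is not least since Vik < Gia; Amir is not least since Gia < Amir; Yosef is not least since Vik < Yosef; Ines is not least since Yosef < Ines; Cara is not least since Vik < Cara; Aiko is not least since Gia < Aiko; Wren is not least since Vik < Wren; Gus is not least since Yosef < Gus; Eli is not least since Amir < Eli.
Only Vik has nothing below it, so Vik is the lowest salary.

Vik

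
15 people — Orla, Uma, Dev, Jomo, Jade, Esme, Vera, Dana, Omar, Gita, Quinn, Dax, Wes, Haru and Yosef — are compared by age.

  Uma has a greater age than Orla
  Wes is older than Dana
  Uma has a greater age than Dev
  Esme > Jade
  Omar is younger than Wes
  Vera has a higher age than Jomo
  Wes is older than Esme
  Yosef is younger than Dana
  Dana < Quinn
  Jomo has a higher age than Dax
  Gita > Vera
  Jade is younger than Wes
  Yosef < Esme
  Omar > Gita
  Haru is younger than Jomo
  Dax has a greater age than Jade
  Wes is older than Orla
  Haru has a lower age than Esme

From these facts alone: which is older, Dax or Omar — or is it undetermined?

Following the relations from Dax: Dax < Jomo < Vera < Gita < Omar.
So Omar is older.

Omar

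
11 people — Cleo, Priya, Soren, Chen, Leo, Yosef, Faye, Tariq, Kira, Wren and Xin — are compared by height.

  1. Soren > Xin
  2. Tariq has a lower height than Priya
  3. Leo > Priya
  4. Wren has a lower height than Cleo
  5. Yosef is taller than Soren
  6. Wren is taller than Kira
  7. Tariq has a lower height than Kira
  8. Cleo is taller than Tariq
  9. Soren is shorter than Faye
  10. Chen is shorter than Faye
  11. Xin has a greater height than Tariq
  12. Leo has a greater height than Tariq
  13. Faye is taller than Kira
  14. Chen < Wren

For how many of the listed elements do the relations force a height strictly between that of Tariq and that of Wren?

1

Chaining upward from Tariq reaches: Xin, Kira, Soren, Priya, Leo, Faye, Yosef, Cleo.
Chaining downward from Wren reaches: Chen, Kira.
Strictly between Tariq and Wren are those in both lists: Kira — 1 element.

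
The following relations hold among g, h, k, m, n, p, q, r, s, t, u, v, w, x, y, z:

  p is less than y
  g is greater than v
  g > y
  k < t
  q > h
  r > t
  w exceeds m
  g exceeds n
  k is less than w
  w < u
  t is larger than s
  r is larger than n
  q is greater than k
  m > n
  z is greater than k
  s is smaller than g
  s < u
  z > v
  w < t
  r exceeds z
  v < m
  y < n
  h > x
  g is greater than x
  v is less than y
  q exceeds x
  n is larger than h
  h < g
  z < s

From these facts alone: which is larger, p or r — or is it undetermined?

r

p < y < n < m < w < t < r, by transitivity through y, n, m, w, t.
So r is larger.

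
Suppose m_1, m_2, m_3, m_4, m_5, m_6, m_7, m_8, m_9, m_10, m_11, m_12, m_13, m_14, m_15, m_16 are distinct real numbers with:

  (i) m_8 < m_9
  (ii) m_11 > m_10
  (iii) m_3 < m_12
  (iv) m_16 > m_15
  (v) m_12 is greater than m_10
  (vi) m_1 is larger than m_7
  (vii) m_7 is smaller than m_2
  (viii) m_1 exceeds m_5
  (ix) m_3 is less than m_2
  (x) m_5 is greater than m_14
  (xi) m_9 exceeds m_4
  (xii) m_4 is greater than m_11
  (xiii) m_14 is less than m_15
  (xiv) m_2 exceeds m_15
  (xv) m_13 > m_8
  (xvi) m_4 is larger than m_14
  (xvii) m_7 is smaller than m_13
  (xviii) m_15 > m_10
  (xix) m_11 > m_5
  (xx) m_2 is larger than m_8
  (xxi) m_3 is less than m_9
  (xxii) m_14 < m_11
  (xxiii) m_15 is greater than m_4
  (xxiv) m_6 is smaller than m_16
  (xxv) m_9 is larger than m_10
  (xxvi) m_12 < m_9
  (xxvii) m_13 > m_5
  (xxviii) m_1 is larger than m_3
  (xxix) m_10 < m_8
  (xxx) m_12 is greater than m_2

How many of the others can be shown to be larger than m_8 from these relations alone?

From m_8 the given relations immediately reach m_2, m_13, m_9.
From those, m_12 — 4 in total.
No other element is forced above m_8 by the given relations, so the count is 4.

4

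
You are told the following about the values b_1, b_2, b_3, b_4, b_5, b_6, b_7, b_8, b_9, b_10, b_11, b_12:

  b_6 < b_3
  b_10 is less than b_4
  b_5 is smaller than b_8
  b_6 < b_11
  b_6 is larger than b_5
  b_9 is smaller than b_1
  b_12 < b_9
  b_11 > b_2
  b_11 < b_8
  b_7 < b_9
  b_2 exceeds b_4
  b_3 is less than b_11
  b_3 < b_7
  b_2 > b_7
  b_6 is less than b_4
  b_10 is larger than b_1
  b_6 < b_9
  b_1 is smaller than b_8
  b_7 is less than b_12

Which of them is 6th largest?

b_1

Piecing the relations together gives one ordering: b_5 < b_6 < b_3 < b_7 < b_12 < b_9 < b_1 < b_10 < b_4 < b_2 < b_11 < b_8.
Counting 6 from the largest end gives b_1.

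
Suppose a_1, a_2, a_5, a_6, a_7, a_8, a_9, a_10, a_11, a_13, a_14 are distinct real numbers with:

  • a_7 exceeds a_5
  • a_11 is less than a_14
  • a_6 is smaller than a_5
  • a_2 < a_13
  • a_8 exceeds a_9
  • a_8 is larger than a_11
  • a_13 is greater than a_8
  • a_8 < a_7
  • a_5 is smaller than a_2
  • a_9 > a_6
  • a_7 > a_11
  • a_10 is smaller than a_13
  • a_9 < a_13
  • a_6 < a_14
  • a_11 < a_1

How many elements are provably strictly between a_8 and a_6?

1

Chaining upward from a_6 reaches: a_5, a_9, a_2, a_14, a_13, a_7.
Chaining downward from a_8 reaches: a_11, a_9.
Strictly between a_6 and a_8 are those in both lists: a_9 — 1 element.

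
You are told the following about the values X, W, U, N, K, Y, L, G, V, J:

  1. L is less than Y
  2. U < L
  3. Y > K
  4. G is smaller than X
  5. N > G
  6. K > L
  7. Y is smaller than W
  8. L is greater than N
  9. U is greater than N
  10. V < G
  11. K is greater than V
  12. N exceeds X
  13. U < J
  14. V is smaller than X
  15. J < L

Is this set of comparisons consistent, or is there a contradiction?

consistent

The single ordering V < G < X < N < U < J < L < K < Y < W satisfies every listed relation, so no contradiction arises.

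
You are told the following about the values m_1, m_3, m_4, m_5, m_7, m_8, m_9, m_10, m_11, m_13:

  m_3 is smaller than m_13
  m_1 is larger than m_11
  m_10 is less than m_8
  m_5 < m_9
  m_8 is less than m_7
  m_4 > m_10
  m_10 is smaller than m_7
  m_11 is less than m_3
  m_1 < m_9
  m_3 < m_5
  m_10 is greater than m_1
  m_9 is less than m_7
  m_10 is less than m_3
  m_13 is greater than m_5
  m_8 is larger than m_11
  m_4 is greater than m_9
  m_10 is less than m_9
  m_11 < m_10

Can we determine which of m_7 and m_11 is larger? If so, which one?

m_7

Chaining the given relations: m_11 < m_1 < m_10 < m_3 < m_5 < m_9 < m_7.
So m_7 is larger.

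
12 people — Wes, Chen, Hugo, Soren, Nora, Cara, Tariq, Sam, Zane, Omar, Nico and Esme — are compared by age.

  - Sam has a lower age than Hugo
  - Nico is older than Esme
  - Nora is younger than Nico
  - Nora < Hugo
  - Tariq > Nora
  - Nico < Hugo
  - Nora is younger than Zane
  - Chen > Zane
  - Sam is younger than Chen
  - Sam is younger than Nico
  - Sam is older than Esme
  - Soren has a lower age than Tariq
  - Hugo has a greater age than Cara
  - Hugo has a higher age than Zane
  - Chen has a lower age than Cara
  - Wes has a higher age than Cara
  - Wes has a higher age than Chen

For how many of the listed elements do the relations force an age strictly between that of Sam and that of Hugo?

Chaining upward from Sam reaches: Nico, Chen, Cara, Wes.
Chaining downward from Hugo reaches: Nora, Esme, Zane, Nico, Chen, Cara.
Strictly between Sam and Hugo are those in both lists: Nico, Chen, Cara — 3 elements.

3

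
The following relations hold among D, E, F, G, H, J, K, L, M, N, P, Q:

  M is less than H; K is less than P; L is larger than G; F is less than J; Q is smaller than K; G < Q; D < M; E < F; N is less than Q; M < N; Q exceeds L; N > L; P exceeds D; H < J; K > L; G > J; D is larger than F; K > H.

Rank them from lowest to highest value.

E < F < D < M < H < J < G < L < N < Q < K < P

Nothing is placed below E, so it is least; from there E < F; F < D; D < M; M < H; H < J; J < G; G < L; L < N; N < Q; Q < K; K < P, each given directly.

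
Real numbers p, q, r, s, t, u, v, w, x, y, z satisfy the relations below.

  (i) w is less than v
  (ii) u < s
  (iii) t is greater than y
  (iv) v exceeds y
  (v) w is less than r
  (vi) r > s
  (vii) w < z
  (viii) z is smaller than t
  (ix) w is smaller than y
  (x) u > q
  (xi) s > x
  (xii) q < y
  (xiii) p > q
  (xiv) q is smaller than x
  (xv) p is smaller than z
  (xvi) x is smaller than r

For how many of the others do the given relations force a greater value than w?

From w the given relations immediately reach y, z, r, v.
From those, t — 5 in total.
No other element is forced above w by the given relations, so the count is 5.

5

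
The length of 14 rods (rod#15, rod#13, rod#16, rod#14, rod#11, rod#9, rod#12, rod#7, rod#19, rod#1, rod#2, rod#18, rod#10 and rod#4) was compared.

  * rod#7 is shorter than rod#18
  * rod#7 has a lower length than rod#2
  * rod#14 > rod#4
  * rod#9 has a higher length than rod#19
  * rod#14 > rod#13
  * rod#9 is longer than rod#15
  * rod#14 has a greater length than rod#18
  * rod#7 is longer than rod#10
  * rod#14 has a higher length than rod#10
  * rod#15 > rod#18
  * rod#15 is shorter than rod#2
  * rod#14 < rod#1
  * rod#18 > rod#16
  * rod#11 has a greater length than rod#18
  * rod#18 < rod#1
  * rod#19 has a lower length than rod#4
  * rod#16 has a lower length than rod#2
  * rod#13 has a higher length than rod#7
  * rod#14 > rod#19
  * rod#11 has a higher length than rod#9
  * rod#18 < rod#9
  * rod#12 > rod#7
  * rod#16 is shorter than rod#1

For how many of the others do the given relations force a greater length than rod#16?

7

The elements the relations force above rod#16 are rod#18, rod#15, rod#9, rod#2, rod#14, rod#11, rod#1 — no chain reaches any other.
That is 7.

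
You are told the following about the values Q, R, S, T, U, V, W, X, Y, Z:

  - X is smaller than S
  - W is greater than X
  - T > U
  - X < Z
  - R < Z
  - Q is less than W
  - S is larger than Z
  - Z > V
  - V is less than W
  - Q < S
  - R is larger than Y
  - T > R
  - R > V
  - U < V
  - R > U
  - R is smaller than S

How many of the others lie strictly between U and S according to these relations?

The relations place U below S. An element lies strictly between them when it is forced above U and also forced below S.
Above U: {V, R, Z, T, W}. Below S: {X, Y, Q, V, R, Z}.
Intersection: {V, R, Z} — 3.

3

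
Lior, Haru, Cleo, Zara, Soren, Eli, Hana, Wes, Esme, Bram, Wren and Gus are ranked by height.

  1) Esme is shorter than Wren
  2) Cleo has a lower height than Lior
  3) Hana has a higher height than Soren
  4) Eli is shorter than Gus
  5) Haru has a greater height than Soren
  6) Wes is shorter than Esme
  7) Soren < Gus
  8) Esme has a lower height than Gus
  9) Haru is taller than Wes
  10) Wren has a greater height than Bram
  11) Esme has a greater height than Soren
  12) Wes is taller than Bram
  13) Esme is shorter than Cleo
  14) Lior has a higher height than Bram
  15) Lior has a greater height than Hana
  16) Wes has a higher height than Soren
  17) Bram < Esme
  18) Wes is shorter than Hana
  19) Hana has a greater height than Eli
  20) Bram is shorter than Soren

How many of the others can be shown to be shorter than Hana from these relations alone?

4

The elements the relations force below Hana are Bram, Soren, Wes, Eli — no chain reaches any other.
That is 4.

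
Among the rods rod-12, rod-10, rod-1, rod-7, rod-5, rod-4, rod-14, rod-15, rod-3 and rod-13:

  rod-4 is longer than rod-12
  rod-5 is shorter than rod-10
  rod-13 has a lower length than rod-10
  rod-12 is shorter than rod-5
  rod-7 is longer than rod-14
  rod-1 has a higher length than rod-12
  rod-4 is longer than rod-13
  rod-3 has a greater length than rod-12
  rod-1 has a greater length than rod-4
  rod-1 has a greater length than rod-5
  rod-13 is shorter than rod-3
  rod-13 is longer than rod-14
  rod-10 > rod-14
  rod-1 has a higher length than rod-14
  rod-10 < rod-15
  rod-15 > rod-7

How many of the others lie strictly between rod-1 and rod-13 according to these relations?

The relations place rod-13 below rod-1. An element lies strictly between them when it is forced above rod-13 and also forced below rod-1.
Above rod-13: {rod-4, rod-10, rod-3, rod-15}. Below rod-1: {rod-12, rod-5, rod-14, rod-4}.
Intersection: {rod-4} — 1.

1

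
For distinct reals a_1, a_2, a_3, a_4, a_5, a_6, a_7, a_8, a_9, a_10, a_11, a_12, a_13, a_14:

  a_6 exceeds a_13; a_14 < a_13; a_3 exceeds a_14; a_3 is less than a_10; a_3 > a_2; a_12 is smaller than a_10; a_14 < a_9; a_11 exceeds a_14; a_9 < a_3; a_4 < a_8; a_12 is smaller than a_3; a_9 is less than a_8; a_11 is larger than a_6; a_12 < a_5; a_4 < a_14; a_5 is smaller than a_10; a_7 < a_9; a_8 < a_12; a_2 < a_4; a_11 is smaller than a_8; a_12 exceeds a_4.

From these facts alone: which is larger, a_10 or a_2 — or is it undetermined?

a_10

a_2 < a_4 and a_4 < a_14 give a_2 < a_14.
With a_14 < a_13: a_2 < a_4 < a_14 < a_13.
Then a_13 < a_6 extends the chain to a_6.
Then a_6 < a_11 extends the chain to a_11.
Then a_11 < a_8 extends the chain to a_8.
With a_8 < a_12: a_2 < a_4 < a_14 < a_13 < a_6 < a_11 < a_8 < a_12.
Then a_12 < a_5 extends the chain to a_5.
With a_5 < a_10: a_2 < a_4 < a_14 < a_13 < a_6 < a_11 < a_8 < a_12 < a_5 < a_10.
So a_10 is larger.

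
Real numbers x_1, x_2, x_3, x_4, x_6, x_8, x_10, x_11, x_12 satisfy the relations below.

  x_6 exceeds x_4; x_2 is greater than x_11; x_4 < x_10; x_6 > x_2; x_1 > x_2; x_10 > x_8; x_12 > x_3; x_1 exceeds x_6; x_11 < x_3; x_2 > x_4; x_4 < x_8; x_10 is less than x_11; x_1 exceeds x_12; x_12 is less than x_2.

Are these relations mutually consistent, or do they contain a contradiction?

consistent

The single ordering x_4 < x_8 < x_10 < x_11 < x_3 < x_12 < x_2 < x_6 < x_1 satisfies every listed relation, so no contradiction arises.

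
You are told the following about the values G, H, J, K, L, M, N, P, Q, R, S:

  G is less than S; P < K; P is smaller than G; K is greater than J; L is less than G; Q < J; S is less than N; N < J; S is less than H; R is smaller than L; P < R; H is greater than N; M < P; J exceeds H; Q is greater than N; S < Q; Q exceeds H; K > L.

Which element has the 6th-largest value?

Piecing the relations together gives one ordering: M < P < R < L < G < S < N < H < Q < J < K.
The 6th largest is S.

S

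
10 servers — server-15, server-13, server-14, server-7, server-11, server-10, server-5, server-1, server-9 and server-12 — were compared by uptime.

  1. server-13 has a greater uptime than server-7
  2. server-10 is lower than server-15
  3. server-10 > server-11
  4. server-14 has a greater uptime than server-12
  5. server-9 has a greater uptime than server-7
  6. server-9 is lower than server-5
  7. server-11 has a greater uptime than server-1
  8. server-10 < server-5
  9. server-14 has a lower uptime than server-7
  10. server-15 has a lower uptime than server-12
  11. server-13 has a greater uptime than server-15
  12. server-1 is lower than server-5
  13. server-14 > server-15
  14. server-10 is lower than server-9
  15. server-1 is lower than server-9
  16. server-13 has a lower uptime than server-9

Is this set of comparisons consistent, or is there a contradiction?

consistent

The single ordering server-1 < server-11 < server-10 < server-15 < server-12 < server-14 < server-7 < server-13 < server-9 < server-5 satisfies every listed relation, so no contradiction arises.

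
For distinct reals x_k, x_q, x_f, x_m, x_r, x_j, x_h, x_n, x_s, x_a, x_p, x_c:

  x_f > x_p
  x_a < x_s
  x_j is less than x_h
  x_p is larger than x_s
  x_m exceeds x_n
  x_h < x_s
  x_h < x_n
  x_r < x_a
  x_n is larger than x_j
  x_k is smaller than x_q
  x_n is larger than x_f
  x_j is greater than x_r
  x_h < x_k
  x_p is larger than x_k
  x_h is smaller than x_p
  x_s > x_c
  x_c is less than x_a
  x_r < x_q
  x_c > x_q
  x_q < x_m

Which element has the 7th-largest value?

The consecutive relations fix a unique order: x_r < x_j < x_h < x_k < x_q < x_c < x_a < x_s < x_p < x_f < x_n < x_m.
The 7th largest is x_c.

x_c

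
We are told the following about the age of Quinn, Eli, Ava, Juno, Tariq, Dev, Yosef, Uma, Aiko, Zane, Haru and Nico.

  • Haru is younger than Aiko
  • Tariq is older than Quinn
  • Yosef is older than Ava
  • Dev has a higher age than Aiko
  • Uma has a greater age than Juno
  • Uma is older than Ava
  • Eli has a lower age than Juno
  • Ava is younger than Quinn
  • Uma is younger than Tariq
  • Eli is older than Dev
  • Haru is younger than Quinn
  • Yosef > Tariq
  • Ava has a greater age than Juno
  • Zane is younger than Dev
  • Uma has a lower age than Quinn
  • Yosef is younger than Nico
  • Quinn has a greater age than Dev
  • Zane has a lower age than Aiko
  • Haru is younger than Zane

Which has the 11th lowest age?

The consecutive relations fix a unique order: Haru < Zane < Aiko < Dev < Eli < Juno < Ava < Uma < Quinn < Tariq < Yosef < Nico.
Counting 11 from the smallest end gives Yosef.

Yosef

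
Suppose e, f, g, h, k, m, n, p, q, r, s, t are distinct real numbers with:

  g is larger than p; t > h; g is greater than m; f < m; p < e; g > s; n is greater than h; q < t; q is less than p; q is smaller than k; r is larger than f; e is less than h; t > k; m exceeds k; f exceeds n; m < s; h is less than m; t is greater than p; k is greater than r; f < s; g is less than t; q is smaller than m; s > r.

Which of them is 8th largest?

Chaining the given pairs: q < p < e < h < n < f < r < k < m < s < g < t.
The 8th largest is n.

n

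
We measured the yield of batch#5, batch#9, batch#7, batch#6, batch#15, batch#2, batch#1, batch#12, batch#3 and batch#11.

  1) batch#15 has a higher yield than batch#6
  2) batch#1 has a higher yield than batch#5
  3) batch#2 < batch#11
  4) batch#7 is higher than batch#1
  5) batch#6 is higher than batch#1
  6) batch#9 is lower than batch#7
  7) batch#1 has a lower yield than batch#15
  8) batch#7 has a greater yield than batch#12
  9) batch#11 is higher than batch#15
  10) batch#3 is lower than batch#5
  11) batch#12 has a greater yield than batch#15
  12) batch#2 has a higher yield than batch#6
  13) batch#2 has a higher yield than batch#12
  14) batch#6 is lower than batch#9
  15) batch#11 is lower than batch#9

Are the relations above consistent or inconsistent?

The single ordering batch#3 < batch#5 < batch#1 < batch#6 < batch#15 < batch#12 < batch#2 < batch#11 < batch#9 < batch#7 satisfies every listed relation, so no contradiction arises.

consistent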